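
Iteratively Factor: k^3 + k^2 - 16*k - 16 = (k + 4)*(k^2 - 3*k - 4) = (k + 1)*(k + 4)*(k - 4)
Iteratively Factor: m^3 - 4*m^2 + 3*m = (m - 3)*(m^2 - m) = (m - 3)*(m - 1)*(m)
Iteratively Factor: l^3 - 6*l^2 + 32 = (l - 4)*(l^2 - 2*l - 8) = (l - 4)*(l + 2)*(l - 4)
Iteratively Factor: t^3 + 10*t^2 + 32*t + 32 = (t + 4)*(t^2 + 6*t + 8) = (t + 4)^2*(t + 2)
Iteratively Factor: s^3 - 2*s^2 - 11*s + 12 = (s - 4)*(s^2 + 2*s - 3) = (s - 4)*(s + 3)*(s - 1)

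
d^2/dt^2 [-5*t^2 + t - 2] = -10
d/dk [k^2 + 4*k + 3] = 2*k + 4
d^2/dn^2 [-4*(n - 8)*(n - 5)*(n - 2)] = 120 - 24*n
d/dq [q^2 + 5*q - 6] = 2*q + 5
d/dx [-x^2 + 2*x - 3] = 2 - 2*x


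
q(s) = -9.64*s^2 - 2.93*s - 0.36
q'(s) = -19.28*s - 2.93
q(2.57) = -71.56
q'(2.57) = -52.48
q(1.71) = -33.56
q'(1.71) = -35.90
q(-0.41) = -0.78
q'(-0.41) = 4.97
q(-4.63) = -193.45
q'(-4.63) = 86.34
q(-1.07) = -8.26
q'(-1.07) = 17.70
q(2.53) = -69.48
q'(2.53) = -51.71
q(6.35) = -407.67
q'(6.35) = -125.36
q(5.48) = -305.91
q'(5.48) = -108.58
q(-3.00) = -78.33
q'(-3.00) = 54.91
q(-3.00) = -78.33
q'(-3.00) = 54.91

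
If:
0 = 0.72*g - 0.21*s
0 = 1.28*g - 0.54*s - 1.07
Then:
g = -1.87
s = -6.42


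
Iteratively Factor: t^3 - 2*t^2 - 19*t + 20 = (t + 4)*(t^2 - 6*t + 5) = (t - 1)*(t + 4)*(t - 5)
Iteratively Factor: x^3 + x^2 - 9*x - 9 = (x + 3)*(x^2 - 2*x - 3) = (x - 3)*(x + 3)*(x + 1)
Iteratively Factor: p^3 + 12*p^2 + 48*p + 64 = (p + 4)*(p^2 + 8*p + 16) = (p + 4)^2*(p + 4)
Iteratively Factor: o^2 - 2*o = (o - 2)*(o)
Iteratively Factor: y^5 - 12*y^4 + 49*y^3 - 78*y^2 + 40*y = (y - 1)*(y^4 - 11*y^3 + 38*y^2 - 40*y) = y*(y - 1)*(y^3 - 11*y^2 + 38*y - 40) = y*(y - 2)*(y - 1)*(y^2 - 9*y + 20) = y*(y - 5)*(y - 2)*(y - 1)*(y - 4)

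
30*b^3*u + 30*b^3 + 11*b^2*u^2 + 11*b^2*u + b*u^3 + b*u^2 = (5*b + u)*(6*b + u)*(b*u + b)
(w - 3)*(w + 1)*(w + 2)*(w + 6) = w^4 + 6*w^3 - 7*w^2 - 48*w - 36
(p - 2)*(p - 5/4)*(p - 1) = p^3 - 17*p^2/4 + 23*p/4 - 5/2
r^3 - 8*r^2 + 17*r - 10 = (r - 5)*(r - 2)*(r - 1)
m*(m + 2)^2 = m^3 + 4*m^2 + 4*m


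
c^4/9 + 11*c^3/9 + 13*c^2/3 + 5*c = c*(c/3 + 1)^2*(c + 5)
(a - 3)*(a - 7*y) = a^2 - 7*a*y - 3*a + 21*y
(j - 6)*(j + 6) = j^2 - 36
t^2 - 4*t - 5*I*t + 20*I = (t - 4)*(t - 5*I)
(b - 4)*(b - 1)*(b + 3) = b^3 - 2*b^2 - 11*b + 12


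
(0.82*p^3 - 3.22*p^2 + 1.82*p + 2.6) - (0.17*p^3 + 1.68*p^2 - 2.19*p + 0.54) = 0.65*p^3 - 4.9*p^2 + 4.01*p + 2.06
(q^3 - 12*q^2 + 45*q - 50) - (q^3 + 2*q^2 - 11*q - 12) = -14*q^2 + 56*q - 38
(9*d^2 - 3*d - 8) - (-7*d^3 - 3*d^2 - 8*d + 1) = 7*d^3 + 12*d^2 + 5*d - 9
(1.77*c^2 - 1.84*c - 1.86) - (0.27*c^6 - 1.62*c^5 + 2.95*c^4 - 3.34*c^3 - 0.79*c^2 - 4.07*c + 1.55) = -0.27*c^6 + 1.62*c^5 - 2.95*c^4 + 3.34*c^3 + 2.56*c^2 + 2.23*c - 3.41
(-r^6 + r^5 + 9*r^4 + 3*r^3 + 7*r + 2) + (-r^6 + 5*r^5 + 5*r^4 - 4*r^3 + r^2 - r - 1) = -2*r^6 + 6*r^5 + 14*r^4 - r^3 + r^2 + 6*r + 1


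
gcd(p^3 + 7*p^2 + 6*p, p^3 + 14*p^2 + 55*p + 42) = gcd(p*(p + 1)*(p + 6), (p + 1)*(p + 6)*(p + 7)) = p^2 + 7*p + 6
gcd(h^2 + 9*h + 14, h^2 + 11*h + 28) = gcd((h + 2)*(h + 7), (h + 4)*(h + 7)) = h + 7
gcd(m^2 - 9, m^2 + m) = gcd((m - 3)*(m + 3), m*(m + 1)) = 1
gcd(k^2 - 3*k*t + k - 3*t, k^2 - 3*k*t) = -k + 3*t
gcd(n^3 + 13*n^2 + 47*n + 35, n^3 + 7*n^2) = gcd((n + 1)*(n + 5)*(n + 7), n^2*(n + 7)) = n + 7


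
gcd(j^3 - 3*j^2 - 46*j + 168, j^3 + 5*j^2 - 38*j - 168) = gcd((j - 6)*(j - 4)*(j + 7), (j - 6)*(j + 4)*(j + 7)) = j^2 + j - 42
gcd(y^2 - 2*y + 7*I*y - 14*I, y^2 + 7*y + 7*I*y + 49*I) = y + 7*I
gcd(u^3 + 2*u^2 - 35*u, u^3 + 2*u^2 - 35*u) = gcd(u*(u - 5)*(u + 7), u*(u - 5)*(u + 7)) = u^3 + 2*u^2 - 35*u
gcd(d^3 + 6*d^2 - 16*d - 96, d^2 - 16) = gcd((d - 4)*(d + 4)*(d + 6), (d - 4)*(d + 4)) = d^2 - 16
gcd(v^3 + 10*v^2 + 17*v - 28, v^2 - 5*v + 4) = v - 1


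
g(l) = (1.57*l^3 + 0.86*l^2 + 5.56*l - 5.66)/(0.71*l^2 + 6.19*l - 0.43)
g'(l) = (-1.42*l - 6.19)*(1.57*l^3 + 0.86*l^2 + 5.56*l - 5.66)/(0.71*l^2 + 6.19*l - 0.43)^2 + (4.71*l^2 + 1.72*l + 5.56)/(0.71*l^2 + 6.19*l - 0.43) = (1.1147*l^4 + 19.4366*l^3 - 0.649499999999998*l^2 + 7.2976*l + 32.6446)/(0.5041*l^4 + 8.7898*l^3 + 37.7055*l^2 - 5.3234*l + 0.1849)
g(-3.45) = 5.93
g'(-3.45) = -3.60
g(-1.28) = 2.04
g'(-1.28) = -0.30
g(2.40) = 1.85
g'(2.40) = 1.03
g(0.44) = -1.20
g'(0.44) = 6.33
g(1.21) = 0.63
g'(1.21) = 1.18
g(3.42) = 2.97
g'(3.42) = 1.16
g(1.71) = 1.16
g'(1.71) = 1.00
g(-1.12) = 2.01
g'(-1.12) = -0.05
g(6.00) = 6.39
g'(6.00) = 1.47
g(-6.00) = 28.91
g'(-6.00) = -19.33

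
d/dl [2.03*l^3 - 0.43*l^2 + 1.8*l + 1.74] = 6.09*l^2 - 0.86*l + 1.8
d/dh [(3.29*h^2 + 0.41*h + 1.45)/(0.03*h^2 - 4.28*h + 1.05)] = (-14.0935*h^2 + 6.822*h + 6.6365)/(0.0009*h^4 - 0.2568*h^3 + 18.3814*h^2 - 8.988*h + 1.1025)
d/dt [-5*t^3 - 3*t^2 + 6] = 3*t*(-5*t - 2)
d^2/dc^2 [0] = 0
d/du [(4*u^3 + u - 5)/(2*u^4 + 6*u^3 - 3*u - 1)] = ((12*u^2 + 1)*(2*u^4 + 6*u^3 - 3*u - 1) - (4*u^3 + u - 5)*(8*u^3 + 18*u^2 - 3))/(2*u^4 + 6*u^3 - 3*u - 1)^2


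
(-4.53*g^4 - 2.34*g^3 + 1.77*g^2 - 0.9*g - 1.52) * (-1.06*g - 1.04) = 4.8018*g^5 + 7.1916*g^4 + 0.5574*g^3 - 0.8868*g^2 + 2.5472*g + 1.5808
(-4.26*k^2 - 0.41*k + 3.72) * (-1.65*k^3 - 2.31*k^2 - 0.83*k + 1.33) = 7.029*k^5 + 10.5171*k^4 - 1.6551*k^3 - 13.9187*k^2 - 3.6329*k + 4.9476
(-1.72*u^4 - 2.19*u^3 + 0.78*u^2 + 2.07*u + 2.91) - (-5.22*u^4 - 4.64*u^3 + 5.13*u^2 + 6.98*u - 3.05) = 3.5*u^4 + 2.45*u^3 - 4.35*u^2 - 4.91*u + 5.96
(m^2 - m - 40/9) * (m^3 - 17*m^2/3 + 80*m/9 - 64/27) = m^5 - 20*m^4/3 + 91*m^3/9 + 376*m^2/27 - 3008*m/81 + 2560/243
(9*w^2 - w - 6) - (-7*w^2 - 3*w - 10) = 16*w^2 + 2*w + 4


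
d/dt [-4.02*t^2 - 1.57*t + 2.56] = -8.04*t - 1.57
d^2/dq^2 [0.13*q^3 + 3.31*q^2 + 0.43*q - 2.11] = 0.78*q + 6.62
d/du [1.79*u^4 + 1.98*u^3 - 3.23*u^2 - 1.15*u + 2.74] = 7.16*u^3 + 5.94*u^2 - 6.46*u - 1.15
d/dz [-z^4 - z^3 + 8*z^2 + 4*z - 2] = -4*z^3 - 3*z^2 + 16*z + 4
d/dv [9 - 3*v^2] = -6*v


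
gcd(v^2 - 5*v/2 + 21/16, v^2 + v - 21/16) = v - 3/4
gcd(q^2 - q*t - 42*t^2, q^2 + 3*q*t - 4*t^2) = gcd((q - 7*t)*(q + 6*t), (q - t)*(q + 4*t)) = 1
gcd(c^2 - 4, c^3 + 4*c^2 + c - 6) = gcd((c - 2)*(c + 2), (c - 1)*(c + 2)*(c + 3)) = c + 2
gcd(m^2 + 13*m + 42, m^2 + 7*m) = m + 7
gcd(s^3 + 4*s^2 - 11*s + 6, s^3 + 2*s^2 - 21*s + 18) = s^2 + 5*s - 6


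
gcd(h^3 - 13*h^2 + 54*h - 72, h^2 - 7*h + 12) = h^2 - 7*h + 12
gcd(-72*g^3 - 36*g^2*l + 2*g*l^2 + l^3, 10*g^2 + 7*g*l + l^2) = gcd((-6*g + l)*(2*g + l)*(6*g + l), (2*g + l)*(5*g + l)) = 2*g + l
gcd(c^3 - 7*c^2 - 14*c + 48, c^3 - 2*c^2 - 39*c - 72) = c^2 - 5*c - 24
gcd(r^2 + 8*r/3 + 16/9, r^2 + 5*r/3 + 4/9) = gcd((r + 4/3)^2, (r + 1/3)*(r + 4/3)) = r + 4/3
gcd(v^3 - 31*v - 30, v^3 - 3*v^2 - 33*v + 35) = v + 5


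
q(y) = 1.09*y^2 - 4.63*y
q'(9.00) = 14.99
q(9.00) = 46.62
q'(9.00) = 14.99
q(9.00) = 46.62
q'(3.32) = 2.61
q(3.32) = -3.36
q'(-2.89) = -10.93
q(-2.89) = 22.48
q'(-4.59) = -14.64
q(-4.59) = 44.22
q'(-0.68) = -6.11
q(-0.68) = 3.65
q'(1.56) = -1.23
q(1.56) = -4.57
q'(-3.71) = -12.72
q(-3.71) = 32.18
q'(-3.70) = -12.70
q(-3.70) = 32.05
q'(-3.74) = -12.78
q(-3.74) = 32.56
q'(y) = 2.18*y - 4.63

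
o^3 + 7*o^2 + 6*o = o*(o + 1)*(o + 6)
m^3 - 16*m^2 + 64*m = m*(m - 8)^2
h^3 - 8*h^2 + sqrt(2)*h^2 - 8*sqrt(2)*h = h*(h - 8)*(h + sqrt(2))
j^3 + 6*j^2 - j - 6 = (j - 1)*(j + 1)*(j + 6)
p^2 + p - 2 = (p - 1)*(p + 2)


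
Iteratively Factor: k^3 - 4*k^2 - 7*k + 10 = (k + 2)*(k^2 - 6*k + 5) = (k - 1)*(k + 2)*(k - 5)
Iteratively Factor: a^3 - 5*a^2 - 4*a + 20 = (a - 2)*(a^2 - 3*a - 10) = (a - 5)*(a - 2)*(a + 2)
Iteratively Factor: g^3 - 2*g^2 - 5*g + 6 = (g - 3)*(g^2 + g - 2) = (g - 3)*(g - 1)*(g + 2)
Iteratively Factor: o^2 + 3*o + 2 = (o + 2)*(o + 1)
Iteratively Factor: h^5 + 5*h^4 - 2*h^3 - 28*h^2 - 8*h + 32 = (h - 2)*(h^4 + 7*h^3 + 12*h^2 - 4*h - 16) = (h - 2)*(h + 2)*(h^3 + 5*h^2 + 2*h - 8) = (h - 2)*(h + 2)^2*(h^2 + 3*h - 4) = (h - 2)*(h + 2)^2*(h + 4)*(h - 1)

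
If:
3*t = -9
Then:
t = -3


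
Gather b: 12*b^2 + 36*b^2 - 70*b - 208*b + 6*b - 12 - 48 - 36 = 48*b^2 - 272*b - 96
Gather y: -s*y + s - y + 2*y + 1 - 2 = s + y*(1 - s) - 1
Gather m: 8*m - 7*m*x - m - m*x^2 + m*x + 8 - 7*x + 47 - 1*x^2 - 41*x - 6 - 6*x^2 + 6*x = m*(-x^2 - 6*x + 7) - 7*x^2 - 42*x + 49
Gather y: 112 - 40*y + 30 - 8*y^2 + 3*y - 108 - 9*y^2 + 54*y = -17*y^2 + 17*y + 34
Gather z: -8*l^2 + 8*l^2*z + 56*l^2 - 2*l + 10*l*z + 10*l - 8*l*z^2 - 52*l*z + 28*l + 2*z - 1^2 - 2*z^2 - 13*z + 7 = 48*l^2 + 36*l + z^2*(-8*l - 2) + z*(8*l^2 - 42*l - 11) + 6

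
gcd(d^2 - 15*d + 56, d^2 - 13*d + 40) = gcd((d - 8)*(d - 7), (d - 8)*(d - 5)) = d - 8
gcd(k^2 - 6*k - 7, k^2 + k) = k + 1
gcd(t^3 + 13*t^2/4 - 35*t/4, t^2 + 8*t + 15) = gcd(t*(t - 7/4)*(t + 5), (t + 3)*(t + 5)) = t + 5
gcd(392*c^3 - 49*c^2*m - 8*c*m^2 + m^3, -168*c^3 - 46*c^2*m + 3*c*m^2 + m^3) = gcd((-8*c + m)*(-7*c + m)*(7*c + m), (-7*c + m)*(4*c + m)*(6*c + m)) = 7*c - m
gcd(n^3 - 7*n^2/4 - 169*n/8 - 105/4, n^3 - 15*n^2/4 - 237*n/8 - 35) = n^2 + 17*n/4 + 35/8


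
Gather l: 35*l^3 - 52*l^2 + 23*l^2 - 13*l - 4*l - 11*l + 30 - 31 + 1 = 35*l^3 - 29*l^2 - 28*l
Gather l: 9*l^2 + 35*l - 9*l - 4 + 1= 9*l^2 + 26*l - 3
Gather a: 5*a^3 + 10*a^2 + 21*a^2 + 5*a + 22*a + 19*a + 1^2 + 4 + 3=5*a^3 + 31*a^2 + 46*a + 8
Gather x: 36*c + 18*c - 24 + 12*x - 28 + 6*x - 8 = 54*c + 18*x - 60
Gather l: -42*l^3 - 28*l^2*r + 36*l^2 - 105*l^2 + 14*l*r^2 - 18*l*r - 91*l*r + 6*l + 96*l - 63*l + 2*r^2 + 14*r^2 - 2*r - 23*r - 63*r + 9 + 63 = -42*l^3 + l^2*(-28*r - 69) + l*(14*r^2 - 109*r + 39) + 16*r^2 - 88*r + 72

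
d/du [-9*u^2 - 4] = -18*u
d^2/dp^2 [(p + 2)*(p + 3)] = 2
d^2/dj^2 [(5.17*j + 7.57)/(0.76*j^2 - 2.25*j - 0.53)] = ((11.7586 - 23.5752*j)*(-0.76*j^2 + 2.25*j + 0.53) - (1.52*j - 2.25)*(3.04*j - 4.5)*(5.17*j + 7.57))/(-0.76*j^2 + 2.25*j + 0.53)^3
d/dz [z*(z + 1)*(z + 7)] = 3*z^2 + 16*z + 7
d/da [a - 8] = 1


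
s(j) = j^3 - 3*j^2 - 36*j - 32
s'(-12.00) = 468.00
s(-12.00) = -1760.00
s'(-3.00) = 9.00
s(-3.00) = 22.00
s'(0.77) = -38.84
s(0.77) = -61.04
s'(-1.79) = -15.65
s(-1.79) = 17.09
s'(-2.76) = 3.41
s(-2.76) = 23.48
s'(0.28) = -37.44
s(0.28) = -42.29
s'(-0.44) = -32.78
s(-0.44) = -16.83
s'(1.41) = -38.50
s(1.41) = -85.92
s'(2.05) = -35.69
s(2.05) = -109.79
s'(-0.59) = -31.42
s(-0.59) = -12.01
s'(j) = 3*j^2 - 6*j - 36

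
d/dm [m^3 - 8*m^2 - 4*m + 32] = 3*m^2 - 16*m - 4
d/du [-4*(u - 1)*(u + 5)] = -8*u - 16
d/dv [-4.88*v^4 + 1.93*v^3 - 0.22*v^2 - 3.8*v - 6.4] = -19.52*v^3 + 5.79*v^2 - 0.44*v - 3.8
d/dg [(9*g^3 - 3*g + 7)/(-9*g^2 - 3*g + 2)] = 3*(-27*g^4 - 18*g^3 + 9*g^2 + 42*g + 5)/(81*g^4 + 54*g^3 - 27*g^2 - 12*g + 4)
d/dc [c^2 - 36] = 2*c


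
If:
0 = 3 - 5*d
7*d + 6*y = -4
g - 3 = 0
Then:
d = 3/5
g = 3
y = -41/30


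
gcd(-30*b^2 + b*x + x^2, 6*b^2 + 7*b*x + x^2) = 6*b + x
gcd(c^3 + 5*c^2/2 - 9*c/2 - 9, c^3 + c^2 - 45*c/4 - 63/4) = c^2 + 9*c/2 + 9/2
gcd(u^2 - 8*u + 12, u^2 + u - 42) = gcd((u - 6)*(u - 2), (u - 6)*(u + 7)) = u - 6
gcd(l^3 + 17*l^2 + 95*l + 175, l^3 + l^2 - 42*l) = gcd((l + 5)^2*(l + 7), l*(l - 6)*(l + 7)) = l + 7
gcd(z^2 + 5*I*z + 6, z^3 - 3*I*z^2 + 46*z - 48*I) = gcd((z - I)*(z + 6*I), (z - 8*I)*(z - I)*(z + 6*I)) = z^2 + 5*I*z + 6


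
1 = 1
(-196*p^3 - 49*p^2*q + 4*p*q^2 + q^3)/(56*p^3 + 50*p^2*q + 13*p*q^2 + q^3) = (-7*p + q)/(2*p + q)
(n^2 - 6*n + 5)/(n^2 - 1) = (n - 5)/(n + 1)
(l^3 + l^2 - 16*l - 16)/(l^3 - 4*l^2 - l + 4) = (l + 4)/(l - 1)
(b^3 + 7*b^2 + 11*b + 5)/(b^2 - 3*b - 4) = (b^2 + 6*b + 5)/(b - 4)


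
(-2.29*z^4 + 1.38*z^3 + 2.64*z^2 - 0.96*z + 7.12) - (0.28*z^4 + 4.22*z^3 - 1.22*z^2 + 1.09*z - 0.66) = -2.57*z^4 - 2.84*z^3 + 3.86*z^2 - 2.05*z + 7.78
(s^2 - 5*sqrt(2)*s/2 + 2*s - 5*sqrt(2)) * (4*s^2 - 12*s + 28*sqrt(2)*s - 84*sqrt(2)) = 4*s^4 - 4*s^3 + 18*sqrt(2)*s^3 - 164*s^2 - 18*sqrt(2)*s^2 - 108*sqrt(2)*s + 140*s + 840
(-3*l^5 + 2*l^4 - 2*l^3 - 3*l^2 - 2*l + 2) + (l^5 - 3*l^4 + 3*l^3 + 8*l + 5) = -2*l^5 - l^4 + l^3 - 3*l^2 + 6*l + 7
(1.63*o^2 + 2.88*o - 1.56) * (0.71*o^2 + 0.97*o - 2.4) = 1.1573*o^4 + 3.6259*o^3 - 2.226*o^2 - 8.4252*o + 3.744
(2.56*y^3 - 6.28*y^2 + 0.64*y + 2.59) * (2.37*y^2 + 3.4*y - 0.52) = 6.0672*y^5 - 6.1796*y^4 - 21.1664*y^3 + 11.5799*y^2 + 8.4732*y - 1.3468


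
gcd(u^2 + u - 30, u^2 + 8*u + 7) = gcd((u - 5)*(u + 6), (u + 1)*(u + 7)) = 1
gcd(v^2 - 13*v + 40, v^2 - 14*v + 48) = v - 8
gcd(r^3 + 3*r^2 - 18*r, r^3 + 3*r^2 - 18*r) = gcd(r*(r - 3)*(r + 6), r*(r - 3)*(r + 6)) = r^3 + 3*r^2 - 18*r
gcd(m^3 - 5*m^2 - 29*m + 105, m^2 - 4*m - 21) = m - 7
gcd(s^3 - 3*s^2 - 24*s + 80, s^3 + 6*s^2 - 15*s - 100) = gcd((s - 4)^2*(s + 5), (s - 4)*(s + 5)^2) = s^2 + s - 20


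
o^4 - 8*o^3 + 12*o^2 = o^2*(o - 6)*(o - 2)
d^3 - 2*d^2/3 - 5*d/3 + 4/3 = (d - 1)^2*(d + 4/3)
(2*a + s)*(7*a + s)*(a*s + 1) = 14*a^3*s + 9*a^2*s^2 + 14*a^2 + a*s^3 + 9*a*s + s^2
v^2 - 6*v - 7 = (v - 7)*(v + 1)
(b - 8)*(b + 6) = b^2 - 2*b - 48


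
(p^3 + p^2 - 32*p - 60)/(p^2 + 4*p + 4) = (p^2 - p - 30)/(p + 2)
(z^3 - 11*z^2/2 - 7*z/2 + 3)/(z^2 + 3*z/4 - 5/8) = 4*(z^2 - 5*z - 6)/(4*z + 5)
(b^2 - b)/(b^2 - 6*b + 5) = b/(b - 5)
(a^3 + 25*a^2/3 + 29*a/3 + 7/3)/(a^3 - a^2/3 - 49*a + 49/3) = (3*a^2 + 4*a + 1)/(3*a^2 - 22*a + 7)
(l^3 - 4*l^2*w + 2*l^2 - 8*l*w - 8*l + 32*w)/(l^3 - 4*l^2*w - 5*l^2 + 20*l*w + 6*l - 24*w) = (l + 4)/(l - 3)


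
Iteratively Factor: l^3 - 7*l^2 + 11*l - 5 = (l - 5)*(l^2 - 2*l + 1) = (l - 5)*(l - 1)*(l - 1)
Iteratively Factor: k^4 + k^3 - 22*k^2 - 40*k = (k + 2)*(k^3 - k^2 - 20*k) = (k - 5)*(k + 2)*(k^2 + 4*k) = (k - 5)*(k + 2)*(k + 4)*(k)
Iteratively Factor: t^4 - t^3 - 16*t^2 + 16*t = (t - 4)*(t^3 + 3*t^2 - 4*t) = t*(t - 4)*(t^2 + 3*t - 4) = t*(t - 4)*(t - 1)*(t + 4)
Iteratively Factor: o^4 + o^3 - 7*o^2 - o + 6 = (o + 1)*(o^3 - 7*o + 6) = (o - 1)*(o + 1)*(o^2 + o - 6) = (o - 2)*(o - 1)*(o + 1)*(o + 3)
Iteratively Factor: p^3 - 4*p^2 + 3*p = (p - 1)*(p^2 - 3*p) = p*(p - 1)*(p - 3)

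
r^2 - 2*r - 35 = (r - 7)*(r + 5)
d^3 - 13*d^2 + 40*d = d*(d - 8)*(d - 5)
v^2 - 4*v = v*(v - 4)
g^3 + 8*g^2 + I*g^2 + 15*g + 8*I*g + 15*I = (g + 3)*(g + 5)*(g + I)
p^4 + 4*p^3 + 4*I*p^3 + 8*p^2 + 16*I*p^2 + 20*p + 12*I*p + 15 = (p + 1)*(p + 3)*(p - I)*(p + 5*I)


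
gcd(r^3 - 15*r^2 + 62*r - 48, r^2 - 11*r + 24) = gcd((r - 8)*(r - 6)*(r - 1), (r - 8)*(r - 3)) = r - 8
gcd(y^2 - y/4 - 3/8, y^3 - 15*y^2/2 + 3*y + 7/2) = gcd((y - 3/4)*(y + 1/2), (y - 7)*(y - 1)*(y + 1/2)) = y + 1/2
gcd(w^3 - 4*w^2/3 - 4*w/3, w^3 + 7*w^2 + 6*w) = w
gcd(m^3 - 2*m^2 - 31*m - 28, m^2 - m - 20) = m + 4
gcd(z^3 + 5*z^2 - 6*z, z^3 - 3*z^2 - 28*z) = z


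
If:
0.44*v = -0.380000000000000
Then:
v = -0.86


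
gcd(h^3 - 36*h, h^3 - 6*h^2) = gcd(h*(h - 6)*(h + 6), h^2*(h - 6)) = h^2 - 6*h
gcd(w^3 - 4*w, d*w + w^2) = w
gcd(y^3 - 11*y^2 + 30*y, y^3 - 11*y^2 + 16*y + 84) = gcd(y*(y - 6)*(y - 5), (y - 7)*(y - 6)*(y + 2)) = y - 6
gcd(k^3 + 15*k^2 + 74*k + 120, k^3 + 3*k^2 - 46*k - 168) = k^2 + 10*k + 24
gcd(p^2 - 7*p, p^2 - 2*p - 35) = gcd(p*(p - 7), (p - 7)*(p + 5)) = p - 7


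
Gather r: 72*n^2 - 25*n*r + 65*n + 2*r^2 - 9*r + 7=72*n^2 + 65*n + 2*r^2 + r*(-25*n - 9) + 7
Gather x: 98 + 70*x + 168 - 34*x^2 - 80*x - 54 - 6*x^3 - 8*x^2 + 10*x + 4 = -6*x^3 - 42*x^2 + 216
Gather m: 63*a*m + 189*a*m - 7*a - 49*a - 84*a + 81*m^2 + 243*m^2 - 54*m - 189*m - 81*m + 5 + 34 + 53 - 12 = -140*a + 324*m^2 + m*(252*a - 324) + 80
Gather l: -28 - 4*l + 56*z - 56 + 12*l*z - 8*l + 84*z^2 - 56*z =l*(12*z - 12) + 84*z^2 - 84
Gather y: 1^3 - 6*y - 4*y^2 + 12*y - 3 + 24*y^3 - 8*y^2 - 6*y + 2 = 24*y^3 - 12*y^2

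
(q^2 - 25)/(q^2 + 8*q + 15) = (q - 5)/(q + 3)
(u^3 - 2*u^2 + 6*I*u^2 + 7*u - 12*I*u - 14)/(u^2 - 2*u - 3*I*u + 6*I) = (u^2 + 6*I*u + 7)/(u - 3*I)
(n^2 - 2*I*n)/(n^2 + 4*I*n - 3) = n*(n - 2*I)/(n^2 + 4*I*n - 3)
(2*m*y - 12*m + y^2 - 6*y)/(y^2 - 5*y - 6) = (2*m + y)/(y + 1)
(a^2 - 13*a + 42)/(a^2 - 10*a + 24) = (a - 7)/(a - 4)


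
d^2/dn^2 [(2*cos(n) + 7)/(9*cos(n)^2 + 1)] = (-2268*(1 - cos(n)^2)^2 - 162*cos(n)^5 + 432*cos(n)^3 - 882*cos(n)^2 - 110*cos(n) + 2142)/(9*cos(n)^2 + 1)^3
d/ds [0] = 0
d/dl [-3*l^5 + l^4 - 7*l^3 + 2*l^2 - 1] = l*(-15*l^3 + 4*l^2 - 21*l + 4)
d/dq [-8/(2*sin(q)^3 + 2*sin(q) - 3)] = 16*(7*cos(q) - 3*cos(3*q))/(7*sin(q) - sin(3*q) - 6)^2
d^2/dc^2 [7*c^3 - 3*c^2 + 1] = 42*c - 6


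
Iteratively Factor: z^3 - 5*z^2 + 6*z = (z - 2)*(z^2 - 3*z) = (z - 3)*(z - 2)*(z)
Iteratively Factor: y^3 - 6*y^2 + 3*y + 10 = (y + 1)*(y^2 - 7*y + 10) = (y - 5)*(y + 1)*(y - 2)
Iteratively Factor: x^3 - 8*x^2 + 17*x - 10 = (x - 5)*(x^2 - 3*x + 2) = (x - 5)*(x - 1)*(x - 2)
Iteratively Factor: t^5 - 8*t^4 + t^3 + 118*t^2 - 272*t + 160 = (t - 5)*(t^4 - 3*t^3 - 14*t^2 + 48*t - 32) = (t - 5)*(t - 1)*(t^3 - 2*t^2 - 16*t + 32) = (t - 5)*(t - 1)*(t + 4)*(t^2 - 6*t + 8) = (t - 5)*(t - 2)*(t - 1)*(t + 4)*(t - 4)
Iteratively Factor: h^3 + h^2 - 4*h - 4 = (h - 2)*(h^2 + 3*h + 2) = (h - 2)*(h + 1)*(h + 2)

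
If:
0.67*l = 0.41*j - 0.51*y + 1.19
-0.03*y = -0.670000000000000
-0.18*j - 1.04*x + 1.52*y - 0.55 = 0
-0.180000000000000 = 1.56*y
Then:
No Solution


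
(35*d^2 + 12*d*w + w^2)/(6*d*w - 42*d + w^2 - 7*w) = (35*d^2 + 12*d*w + w^2)/(6*d*w - 42*d + w^2 - 7*w)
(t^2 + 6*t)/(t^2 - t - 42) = t/(t - 7)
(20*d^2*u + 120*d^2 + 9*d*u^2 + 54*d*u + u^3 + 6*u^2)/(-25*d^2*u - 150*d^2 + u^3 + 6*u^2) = (4*d + u)/(-5*d + u)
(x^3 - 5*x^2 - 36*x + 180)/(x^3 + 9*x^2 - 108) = (x^2 - 11*x + 30)/(x^2 + 3*x - 18)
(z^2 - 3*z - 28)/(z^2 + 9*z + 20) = (z - 7)/(z + 5)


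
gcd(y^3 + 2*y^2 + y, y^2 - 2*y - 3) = y + 1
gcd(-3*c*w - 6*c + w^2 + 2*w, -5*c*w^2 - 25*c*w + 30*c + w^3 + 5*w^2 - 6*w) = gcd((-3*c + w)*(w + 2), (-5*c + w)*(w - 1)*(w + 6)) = 1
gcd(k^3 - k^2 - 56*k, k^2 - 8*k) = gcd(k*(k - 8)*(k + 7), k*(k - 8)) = k^2 - 8*k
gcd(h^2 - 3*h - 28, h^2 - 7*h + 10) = 1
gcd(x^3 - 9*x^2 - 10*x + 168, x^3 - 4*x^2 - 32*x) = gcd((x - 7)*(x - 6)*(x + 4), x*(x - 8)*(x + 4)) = x + 4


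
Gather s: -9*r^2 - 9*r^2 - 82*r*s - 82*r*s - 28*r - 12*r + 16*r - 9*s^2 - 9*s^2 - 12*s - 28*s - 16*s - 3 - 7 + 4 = -18*r^2 - 24*r - 18*s^2 + s*(-164*r - 56) - 6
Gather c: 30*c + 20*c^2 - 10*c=20*c^2 + 20*c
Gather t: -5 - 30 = -35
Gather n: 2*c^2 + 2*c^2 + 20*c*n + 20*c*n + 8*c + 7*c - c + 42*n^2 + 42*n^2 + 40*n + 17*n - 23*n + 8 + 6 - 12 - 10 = 4*c^2 + 14*c + 84*n^2 + n*(40*c + 34) - 8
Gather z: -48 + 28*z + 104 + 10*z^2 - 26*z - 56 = 10*z^2 + 2*z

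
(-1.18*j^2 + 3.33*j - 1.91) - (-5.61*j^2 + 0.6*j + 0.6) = 4.43*j^2 + 2.73*j - 2.51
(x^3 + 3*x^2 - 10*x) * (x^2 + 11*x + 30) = x^5 + 14*x^4 + 53*x^3 - 20*x^2 - 300*x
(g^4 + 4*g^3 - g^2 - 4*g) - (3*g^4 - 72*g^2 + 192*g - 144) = -2*g^4 + 4*g^3 + 71*g^2 - 196*g + 144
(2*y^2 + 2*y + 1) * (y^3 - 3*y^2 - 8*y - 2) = 2*y^5 - 4*y^4 - 21*y^3 - 23*y^2 - 12*y - 2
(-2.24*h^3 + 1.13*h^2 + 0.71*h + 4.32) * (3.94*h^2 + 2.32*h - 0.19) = -8.8256*h^5 - 0.744600000000001*h^4 + 5.8446*h^3 + 18.4533*h^2 + 9.8875*h - 0.8208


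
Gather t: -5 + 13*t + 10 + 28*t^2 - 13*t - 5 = 28*t^2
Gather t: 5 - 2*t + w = -2*t + w + 5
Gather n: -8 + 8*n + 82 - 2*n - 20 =6*n + 54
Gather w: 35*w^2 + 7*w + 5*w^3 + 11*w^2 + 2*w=5*w^3 + 46*w^2 + 9*w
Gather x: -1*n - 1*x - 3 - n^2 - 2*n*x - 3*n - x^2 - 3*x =-n^2 - 4*n - x^2 + x*(-2*n - 4) - 3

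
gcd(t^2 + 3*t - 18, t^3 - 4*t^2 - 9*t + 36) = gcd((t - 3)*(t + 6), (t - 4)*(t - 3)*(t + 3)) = t - 3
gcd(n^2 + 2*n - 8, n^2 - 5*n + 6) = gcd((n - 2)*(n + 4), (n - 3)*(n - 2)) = n - 2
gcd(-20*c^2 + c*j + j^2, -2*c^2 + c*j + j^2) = 1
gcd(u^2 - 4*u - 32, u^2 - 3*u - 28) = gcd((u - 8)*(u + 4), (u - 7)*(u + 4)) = u + 4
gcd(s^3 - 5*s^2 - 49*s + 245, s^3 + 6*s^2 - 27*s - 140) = s^2 + 2*s - 35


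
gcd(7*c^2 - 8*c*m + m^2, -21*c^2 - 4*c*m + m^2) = 7*c - m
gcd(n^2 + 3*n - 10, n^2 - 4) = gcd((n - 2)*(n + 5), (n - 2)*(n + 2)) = n - 2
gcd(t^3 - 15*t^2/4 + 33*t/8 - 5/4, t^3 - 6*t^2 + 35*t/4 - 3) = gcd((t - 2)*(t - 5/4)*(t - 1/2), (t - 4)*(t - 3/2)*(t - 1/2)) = t - 1/2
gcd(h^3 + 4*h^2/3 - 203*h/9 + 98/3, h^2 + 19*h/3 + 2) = h + 6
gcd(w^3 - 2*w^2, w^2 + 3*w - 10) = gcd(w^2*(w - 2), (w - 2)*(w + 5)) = w - 2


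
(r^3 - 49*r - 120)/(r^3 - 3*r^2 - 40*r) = (r + 3)/r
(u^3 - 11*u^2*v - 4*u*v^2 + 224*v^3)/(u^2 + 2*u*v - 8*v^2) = (u^2 - 15*u*v + 56*v^2)/(u - 2*v)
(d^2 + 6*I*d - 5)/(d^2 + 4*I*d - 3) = (d + 5*I)/(d + 3*I)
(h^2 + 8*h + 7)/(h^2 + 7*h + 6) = (h + 7)/(h + 6)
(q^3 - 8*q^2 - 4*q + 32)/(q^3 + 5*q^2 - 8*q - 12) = (q^2 - 6*q - 16)/(q^2 + 7*q + 6)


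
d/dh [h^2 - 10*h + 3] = 2*h - 10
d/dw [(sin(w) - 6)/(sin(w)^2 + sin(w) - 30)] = (12*sin(w) + cos(w)^2 - 25)*cos(w)/(sin(w)^2 + sin(w) - 30)^2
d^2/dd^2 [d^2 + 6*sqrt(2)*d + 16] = 2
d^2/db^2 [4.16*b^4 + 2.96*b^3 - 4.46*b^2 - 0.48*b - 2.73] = 49.92*b^2 + 17.76*b - 8.92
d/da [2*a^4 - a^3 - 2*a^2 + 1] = a*(8*a^2 - 3*a - 4)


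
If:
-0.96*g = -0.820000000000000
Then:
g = 0.85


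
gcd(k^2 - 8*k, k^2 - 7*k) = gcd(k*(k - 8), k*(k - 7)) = k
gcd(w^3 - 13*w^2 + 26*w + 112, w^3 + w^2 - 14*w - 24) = w + 2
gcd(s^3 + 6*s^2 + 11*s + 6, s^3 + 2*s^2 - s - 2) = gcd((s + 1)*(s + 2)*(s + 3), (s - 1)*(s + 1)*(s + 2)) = s^2 + 3*s + 2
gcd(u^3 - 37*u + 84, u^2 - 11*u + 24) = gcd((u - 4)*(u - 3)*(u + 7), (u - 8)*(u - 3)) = u - 3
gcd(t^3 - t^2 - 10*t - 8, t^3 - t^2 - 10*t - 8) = t^3 - t^2 - 10*t - 8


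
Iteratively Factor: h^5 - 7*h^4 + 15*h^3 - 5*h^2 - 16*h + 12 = (h - 2)*(h^4 - 5*h^3 + 5*h^2 + 5*h - 6) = (h - 3)*(h - 2)*(h^3 - 2*h^2 - h + 2) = (h - 3)*(h - 2)^2*(h^2 - 1) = (h - 3)*(h - 2)^2*(h - 1)*(h + 1)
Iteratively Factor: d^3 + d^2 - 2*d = (d - 1)*(d^2 + 2*d) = d*(d - 1)*(d + 2)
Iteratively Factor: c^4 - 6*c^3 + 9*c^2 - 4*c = (c - 1)*(c^3 - 5*c^2 + 4*c) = (c - 4)*(c - 1)*(c^2 - c) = c*(c - 4)*(c - 1)*(c - 1)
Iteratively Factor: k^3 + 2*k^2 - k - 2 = (k - 1)*(k^2 + 3*k + 2) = (k - 1)*(k + 1)*(k + 2)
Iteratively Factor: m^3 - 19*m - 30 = (m + 2)*(m^2 - 2*m - 15) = (m - 5)*(m + 2)*(m + 3)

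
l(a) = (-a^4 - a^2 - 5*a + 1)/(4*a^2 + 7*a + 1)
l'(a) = (-8*a - 7)*(-a^4 - a^2 - 5*a + 1)/(4*a^2 + 7*a + 1)^2 + (-4*a^3 - 2*a - 5)/(4*a^2 + 7*a + 1)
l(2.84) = -1.62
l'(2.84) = -1.02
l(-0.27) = -3.80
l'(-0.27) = -23.38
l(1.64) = -0.74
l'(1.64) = -0.48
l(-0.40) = -2.43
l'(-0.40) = -4.55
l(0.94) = -0.48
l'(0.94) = -0.29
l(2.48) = -1.29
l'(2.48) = -0.85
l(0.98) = -0.49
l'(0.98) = -0.29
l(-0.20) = -8.16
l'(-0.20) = -164.57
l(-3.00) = -4.62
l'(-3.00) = 1.90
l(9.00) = -17.23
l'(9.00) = -4.07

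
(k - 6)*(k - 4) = k^2 - 10*k + 24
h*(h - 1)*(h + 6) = h^3 + 5*h^2 - 6*h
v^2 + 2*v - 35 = (v - 5)*(v + 7)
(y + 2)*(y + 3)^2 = y^3 + 8*y^2 + 21*y + 18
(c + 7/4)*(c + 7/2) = c^2 + 21*c/4 + 49/8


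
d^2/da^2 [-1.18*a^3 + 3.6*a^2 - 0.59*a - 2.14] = 7.2 - 7.08*a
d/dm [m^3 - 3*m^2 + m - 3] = 3*m^2 - 6*m + 1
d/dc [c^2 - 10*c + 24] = 2*c - 10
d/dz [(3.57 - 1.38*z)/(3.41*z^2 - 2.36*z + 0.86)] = (4.7058*z^2 - 24.3474*z + 7.2384)/(11.6281*z^4 - 16.0952*z^3 + 11.4348*z^2 - 4.0592*z + 0.7396)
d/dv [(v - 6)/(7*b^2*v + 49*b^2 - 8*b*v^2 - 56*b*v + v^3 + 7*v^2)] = (7*b^2*v + 49*b^2 - 8*b*v^2 - 56*b*v + v^3 + 7*v^2 - (v - 6)*(7*b^2 - 16*b*v - 56*b + 3*v^2 + 14*v))/(7*b^2*v + 49*b^2 - 8*b*v^2 - 56*b*v + v^3 + 7*v^2)^2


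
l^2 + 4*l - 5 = (l - 1)*(l + 5)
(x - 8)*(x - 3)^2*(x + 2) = x^4 - 12*x^3 + 29*x^2 + 42*x - 144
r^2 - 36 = (r - 6)*(r + 6)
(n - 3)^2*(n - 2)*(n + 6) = n^4 - 2*n^3 - 27*n^2 + 108*n - 108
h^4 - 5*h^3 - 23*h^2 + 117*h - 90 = (h - 6)*(h - 3)*(h - 1)*(h + 5)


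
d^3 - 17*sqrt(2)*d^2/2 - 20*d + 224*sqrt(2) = (d - 8*sqrt(2))*(d - 4*sqrt(2))*(d + 7*sqrt(2)/2)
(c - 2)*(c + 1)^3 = c^4 + c^3 - 3*c^2 - 5*c - 2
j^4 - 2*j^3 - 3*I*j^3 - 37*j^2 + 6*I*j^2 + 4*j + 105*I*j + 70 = (j - 7)*(j + 5)*(j - 2*I)*(j - I)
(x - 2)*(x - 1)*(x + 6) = x^3 + 3*x^2 - 16*x + 12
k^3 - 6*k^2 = k^2*(k - 6)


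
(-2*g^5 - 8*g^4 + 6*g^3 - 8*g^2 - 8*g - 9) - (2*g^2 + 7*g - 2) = -2*g^5 - 8*g^4 + 6*g^3 - 10*g^2 - 15*g - 7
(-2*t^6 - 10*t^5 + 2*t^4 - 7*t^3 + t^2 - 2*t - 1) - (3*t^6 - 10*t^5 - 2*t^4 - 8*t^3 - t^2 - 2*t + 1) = -5*t^6 + 4*t^4 + t^3 + 2*t^2 - 2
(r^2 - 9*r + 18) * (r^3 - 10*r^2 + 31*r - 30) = r^5 - 19*r^4 + 139*r^3 - 489*r^2 + 828*r - 540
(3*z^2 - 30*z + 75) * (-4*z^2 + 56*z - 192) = -12*z^4 + 288*z^3 - 2556*z^2 + 9960*z - 14400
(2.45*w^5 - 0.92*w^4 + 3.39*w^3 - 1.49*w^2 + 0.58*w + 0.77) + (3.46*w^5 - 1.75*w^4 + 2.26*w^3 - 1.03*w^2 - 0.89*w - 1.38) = 5.91*w^5 - 2.67*w^4 + 5.65*w^3 - 2.52*w^2 - 0.31*w - 0.61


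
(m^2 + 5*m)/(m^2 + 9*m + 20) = m/(m + 4)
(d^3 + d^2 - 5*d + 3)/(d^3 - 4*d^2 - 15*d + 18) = (d - 1)/(d - 6)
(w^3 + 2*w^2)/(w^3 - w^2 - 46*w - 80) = w^2/(w^2 - 3*w - 40)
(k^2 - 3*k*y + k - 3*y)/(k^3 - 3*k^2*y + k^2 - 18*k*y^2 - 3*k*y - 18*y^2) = (-k + 3*y)/(-k^2 + 3*k*y + 18*y^2)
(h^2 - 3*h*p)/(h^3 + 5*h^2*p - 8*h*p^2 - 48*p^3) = h/(h^2 + 8*h*p + 16*p^2)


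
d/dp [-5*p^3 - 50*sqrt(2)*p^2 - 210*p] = -15*p^2 - 100*sqrt(2)*p - 210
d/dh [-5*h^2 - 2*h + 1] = -10*h - 2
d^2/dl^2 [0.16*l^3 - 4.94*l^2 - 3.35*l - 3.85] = 0.96*l - 9.88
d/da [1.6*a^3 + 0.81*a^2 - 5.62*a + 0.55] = 4.8*a^2 + 1.62*a - 5.62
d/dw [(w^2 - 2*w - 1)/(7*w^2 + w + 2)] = 3*(5*w^2 + 6*w - 1)/(49*w^4 + 14*w^3 + 29*w^2 + 4*w + 4)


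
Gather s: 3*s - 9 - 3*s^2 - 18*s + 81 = -3*s^2 - 15*s + 72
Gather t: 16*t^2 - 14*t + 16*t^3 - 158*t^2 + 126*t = 16*t^3 - 142*t^2 + 112*t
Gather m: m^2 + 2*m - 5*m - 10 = m^2 - 3*m - 10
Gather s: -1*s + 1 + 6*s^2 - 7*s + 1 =6*s^2 - 8*s + 2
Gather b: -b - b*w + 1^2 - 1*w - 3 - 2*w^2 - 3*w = b*(-w - 1) - 2*w^2 - 4*w - 2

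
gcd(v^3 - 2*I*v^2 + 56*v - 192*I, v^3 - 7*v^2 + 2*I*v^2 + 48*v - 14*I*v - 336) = v^2 + 2*I*v + 48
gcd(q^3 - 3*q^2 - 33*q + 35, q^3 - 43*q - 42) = q - 7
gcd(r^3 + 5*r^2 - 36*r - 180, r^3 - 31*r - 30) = r^2 - r - 30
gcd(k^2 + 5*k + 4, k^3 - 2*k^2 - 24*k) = k + 4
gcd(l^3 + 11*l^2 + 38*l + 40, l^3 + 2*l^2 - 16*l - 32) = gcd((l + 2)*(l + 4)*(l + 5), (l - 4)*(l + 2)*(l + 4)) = l^2 + 6*l + 8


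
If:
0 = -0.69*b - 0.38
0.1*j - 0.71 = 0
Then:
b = -0.55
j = 7.10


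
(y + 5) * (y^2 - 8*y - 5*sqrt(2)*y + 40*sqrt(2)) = y^3 - 5*sqrt(2)*y^2 - 3*y^2 - 40*y + 15*sqrt(2)*y + 200*sqrt(2)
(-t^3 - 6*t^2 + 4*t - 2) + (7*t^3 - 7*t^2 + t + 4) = 6*t^3 - 13*t^2 + 5*t + 2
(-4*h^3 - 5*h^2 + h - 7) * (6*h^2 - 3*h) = -24*h^5 - 18*h^4 + 21*h^3 - 45*h^2 + 21*h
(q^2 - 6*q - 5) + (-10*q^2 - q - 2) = -9*q^2 - 7*q - 7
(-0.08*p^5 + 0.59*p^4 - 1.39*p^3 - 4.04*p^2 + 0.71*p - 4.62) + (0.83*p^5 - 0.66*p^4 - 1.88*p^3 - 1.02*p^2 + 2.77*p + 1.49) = 0.75*p^5 - 0.0700000000000001*p^4 - 3.27*p^3 - 5.06*p^2 + 3.48*p - 3.13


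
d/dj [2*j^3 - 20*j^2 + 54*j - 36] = 6*j^2 - 40*j + 54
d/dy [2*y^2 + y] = 4*y + 1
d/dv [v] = 1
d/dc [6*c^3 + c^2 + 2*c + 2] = 18*c^2 + 2*c + 2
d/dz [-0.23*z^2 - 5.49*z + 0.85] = -0.46*z - 5.49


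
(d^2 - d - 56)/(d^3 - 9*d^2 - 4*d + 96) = (d + 7)/(d^2 - d - 12)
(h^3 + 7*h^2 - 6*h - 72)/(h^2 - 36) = (h^2 + h - 12)/(h - 6)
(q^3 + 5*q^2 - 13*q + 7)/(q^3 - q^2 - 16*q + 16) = (q^2 + 6*q - 7)/(q^2 - 16)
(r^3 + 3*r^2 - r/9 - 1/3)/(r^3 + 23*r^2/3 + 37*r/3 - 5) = (r + 1/3)/(r + 5)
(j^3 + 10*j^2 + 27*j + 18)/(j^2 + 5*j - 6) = (j^2 + 4*j + 3)/(j - 1)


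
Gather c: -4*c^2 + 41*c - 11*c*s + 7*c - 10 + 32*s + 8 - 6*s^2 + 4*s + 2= -4*c^2 + c*(48 - 11*s) - 6*s^2 + 36*s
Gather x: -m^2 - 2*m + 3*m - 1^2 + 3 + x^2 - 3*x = -m^2 + m + x^2 - 3*x + 2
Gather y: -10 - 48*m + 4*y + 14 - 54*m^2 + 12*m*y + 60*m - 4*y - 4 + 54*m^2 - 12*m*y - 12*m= 0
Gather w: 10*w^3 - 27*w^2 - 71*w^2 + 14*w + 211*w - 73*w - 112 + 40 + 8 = 10*w^3 - 98*w^2 + 152*w - 64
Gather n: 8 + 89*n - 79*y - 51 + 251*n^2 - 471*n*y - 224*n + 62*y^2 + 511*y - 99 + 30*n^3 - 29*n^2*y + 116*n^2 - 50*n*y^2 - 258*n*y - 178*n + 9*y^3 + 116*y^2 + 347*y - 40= 30*n^3 + n^2*(367 - 29*y) + n*(-50*y^2 - 729*y - 313) + 9*y^3 + 178*y^2 + 779*y - 182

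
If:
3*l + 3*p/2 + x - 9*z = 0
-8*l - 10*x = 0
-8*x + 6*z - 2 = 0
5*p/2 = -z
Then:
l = 80/311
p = -22/933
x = -64/311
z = 55/933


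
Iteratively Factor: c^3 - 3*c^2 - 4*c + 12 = (c - 2)*(c^2 - c - 6) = (c - 3)*(c - 2)*(c + 2)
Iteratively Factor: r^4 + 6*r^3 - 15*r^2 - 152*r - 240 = (r + 4)*(r^3 + 2*r^2 - 23*r - 60) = (r + 4)^2*(r^2 - 2*r - 15) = (r - 5)*(r + 4)^2*(r + 3)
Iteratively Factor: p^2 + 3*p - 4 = (p + 4)*(p - 1)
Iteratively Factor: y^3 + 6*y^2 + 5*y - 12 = (y + 3)*(y^2 + 3*y - 4) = (y - 1)*(y + 3)*(y + 4)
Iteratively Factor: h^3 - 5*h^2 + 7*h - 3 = (h - 3)*(h^2 - 2*h + 1) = (h - 3)*(h - 1)*(h - 1)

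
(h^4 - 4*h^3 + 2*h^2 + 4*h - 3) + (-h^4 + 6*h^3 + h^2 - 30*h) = 2*h^3 + 3*h^2 - 26*h - 3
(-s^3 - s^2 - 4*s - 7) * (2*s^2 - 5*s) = -2*s^5 + 3*s^4 - 3*s^3 + 6*s^2 + 35*s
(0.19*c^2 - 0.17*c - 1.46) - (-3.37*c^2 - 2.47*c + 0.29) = 3.56*c^2 + 2.3*c - 1.75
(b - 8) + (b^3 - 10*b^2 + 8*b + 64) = b^3 - 10*b^2 + 9*b + 56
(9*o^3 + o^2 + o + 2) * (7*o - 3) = 63*o^4 - 20*o^3 + 4*o^2 + 11*o - 6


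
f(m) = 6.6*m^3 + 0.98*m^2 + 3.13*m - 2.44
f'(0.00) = 3.13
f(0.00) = -2.44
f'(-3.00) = 175.45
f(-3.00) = -181.21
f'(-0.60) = 9.08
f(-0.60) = -5.39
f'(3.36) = 233.25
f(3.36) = 269.50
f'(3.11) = 200.73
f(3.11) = 215.30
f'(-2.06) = 83.12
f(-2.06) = -62.43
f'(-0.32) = 4.53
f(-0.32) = -3.56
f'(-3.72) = 269.84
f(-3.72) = -340.28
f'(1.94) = 81.45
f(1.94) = 55.51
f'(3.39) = 237.32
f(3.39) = 276.56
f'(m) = 19.8*m^2 + 1.96*m + 3.13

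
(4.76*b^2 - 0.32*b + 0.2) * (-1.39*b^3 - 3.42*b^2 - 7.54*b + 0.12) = -6.6164*b^5 - 15.8344*b^4 - 35.074*b^3 + 2.3*b^2 - 1.5464*b + 0.024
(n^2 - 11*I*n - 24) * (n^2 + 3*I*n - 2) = n^4 - 8*I*n^3 + 7*n^2 - 50*I*n + 48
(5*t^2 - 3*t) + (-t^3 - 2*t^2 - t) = -t^3 + 3*t^2 - 4*t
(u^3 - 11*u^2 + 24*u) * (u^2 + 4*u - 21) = u^5 - 7*u^4 - 41*u^3 + 327*u^2 - 504*u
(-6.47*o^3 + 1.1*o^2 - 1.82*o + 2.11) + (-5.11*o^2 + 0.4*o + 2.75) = -6.47*o^3 - 4.01*o^2 - 1.42*o + 4.86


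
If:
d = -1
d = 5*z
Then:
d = -1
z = -1/5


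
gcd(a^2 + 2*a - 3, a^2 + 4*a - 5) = a - 1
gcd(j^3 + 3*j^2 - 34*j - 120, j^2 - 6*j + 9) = 1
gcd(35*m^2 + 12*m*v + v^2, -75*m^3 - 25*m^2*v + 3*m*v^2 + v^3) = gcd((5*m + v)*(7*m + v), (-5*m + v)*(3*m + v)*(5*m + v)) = 5*m + v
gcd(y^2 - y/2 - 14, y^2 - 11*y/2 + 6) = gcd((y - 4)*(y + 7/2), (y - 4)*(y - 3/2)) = y - 4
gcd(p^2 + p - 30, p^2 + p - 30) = p^2 + p - 30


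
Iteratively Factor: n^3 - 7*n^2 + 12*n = (n - 3)*(n^2 - 4*n) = (n - 4)*(n - 3)*(n)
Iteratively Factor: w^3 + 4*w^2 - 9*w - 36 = (w + 3)*(w^2 + w - 12) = (w + 3)*(w + 4)*(w - 3)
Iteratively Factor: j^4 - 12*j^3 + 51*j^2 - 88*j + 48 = (j - 4)*(j^3 - 8*j^2 + 19*j - 12) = (j - 4)*(j - 3)*(j^2 - 5*j + 4) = (j - 4)*(j - 3)*(j - 1)*(j - 4)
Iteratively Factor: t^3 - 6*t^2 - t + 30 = (t - 3)*(t^2 - 3*t - 10) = (t - 3)*(t + 2)*(t - 5)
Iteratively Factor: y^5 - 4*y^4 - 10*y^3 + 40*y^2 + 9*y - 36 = (y + 3)*(y^4 - 7*y^3 + 11*y^2 + 7*y - 12) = (y - 1)*(y + 3)*(y^3 - 6*y^2 + 5*y + 12) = (y - 3)*(y - 1)*(y + 3)*(y^2 - 3*y - 4) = (y - 3)*(y - 1)*(y + 1)*(y + 3)*(y - 4)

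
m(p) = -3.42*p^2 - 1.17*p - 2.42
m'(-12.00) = 80.91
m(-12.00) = -480.86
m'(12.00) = -83.25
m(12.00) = -508.94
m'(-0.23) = 0.40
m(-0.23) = -2.33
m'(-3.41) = 22.15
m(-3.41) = -38.20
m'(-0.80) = 4.30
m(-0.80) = -3.67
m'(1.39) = -10.68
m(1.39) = -10.65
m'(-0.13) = -0.28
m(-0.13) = -2.33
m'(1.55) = -11.77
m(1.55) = -12.45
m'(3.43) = -24.63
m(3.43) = -46.67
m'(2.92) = -21.14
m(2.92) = -35.00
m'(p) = -6.84*p - 1.17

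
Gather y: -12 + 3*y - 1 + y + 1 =4*y - 12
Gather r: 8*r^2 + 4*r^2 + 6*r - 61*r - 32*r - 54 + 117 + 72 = 12*r^2 - 87*r + 135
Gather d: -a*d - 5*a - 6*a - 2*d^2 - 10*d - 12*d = -11*a - 2*d^2 + d*(-a - 22)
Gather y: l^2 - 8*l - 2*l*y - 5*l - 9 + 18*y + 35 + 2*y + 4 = l^2 - 13*l + y*(20 - 2*l) + 30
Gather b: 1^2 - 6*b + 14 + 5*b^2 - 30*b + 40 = 5*b^2 - 36*b + 55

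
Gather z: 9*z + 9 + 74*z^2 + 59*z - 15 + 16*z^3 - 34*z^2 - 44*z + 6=16*z^3 + 40*z^2 + 24*z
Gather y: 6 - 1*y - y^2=-y^2 - y + 6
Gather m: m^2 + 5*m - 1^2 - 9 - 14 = m^2 + 5*m - 24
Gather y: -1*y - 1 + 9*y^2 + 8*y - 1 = 9*y^2 + 7*y - 2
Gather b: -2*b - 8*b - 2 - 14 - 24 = -10*b - 40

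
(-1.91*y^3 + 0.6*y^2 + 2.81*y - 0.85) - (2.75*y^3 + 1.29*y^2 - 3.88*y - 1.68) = -4.66*y^3 - 0.69*y^2 + 6.69*y + 0.83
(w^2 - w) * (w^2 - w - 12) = w^4 - 2*w^3 - 11*w^2 + 12*w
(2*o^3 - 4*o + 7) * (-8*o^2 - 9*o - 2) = -16*o^5 - 18*o^4 + 28*o^3 - 20*o^2 - 55*o - 14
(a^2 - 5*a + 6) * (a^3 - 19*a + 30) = a^5 - 5*a^4 - 13*a^3 + 125*a^2 - 264*a + 180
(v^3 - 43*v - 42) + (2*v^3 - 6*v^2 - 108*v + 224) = 3*v^3 - 6*v^2 - 151*v + 182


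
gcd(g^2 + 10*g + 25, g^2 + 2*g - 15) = g + 5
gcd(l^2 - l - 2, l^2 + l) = l + 1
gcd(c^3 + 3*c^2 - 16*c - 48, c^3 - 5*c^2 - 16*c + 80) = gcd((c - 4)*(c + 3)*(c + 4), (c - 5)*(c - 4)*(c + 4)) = c^2 - 16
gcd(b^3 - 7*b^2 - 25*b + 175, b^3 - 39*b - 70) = b^2 - 2*b - 35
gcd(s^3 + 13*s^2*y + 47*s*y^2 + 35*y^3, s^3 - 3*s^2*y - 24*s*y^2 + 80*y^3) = s + 5*y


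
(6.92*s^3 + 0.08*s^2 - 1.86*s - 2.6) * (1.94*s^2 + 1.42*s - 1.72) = 13.4248*s^5 + 9.9816*s^4 - 15.3972*s^3 - 7.8228*s^2 - 0.492799999999999*s + 4.472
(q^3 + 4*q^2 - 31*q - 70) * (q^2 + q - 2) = q^5 + 5*q^4 - 29*q^3 - 109*q^2 - 8*q + 140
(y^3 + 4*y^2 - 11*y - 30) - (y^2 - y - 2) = y^3 + 3*y^2 - 10*y - 28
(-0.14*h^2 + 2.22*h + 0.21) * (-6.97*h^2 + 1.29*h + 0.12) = 0.9758*h^4 - 15.654*h^3 + 1.3833*h^2 + 0.5373*h + 0.0252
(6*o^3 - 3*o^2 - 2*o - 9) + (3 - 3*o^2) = 6*o^3 - 6*o^2 - 2*o - 6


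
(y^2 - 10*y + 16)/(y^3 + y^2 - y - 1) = (y^2 - 10*y + 16)/(y^3 + y^2 - y - 1)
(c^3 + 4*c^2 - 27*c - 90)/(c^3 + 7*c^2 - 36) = (c - 5)/(c - 2)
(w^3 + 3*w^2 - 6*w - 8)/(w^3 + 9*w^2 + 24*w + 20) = (w^3 + 3*w^2 - 6*w - 8)/(w^3 + 9*w^2 + 24*w + 20)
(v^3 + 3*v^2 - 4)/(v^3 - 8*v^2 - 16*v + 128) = (v^3 + 3*v^2 - 4)/(v^3 - 8*v^2 - 16*v + 128)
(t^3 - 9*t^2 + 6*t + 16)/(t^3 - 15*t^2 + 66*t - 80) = (t + 1)/(t - 5)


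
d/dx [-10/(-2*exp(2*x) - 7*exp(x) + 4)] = (-40*exp(x) - 70)*exp(x)/(2*exp(2*x) + 7*exp(x) - 4)^2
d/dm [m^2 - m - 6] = 2*m - 1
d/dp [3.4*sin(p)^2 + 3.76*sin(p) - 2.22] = (6.8*sin(p) + 3.76)*cos(p)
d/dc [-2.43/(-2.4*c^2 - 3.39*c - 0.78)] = (-11.664*c - 8.2377)/(2.4*c^2 + 3.39*c + 0.78)^2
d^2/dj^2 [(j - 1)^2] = 2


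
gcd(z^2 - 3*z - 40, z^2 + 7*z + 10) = z + 5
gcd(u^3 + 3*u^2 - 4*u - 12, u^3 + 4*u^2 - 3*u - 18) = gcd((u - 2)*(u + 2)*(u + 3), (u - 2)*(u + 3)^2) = u^2 + u - 6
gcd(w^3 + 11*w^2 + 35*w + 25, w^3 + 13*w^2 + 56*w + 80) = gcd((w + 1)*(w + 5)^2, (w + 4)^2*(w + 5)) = w + 5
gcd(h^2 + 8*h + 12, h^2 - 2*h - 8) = h + 2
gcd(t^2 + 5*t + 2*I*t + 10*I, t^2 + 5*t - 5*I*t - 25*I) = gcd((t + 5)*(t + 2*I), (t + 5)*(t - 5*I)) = t + 5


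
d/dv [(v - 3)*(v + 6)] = 2*v + 3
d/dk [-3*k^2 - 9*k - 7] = -6*k - 9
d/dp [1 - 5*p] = -5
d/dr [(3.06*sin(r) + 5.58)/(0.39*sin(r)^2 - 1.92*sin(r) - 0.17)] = (-1.1934*sin(r)^2 - 4.3524*sin(r) + 10.1934)*cos(r)/(0.1521*sin(r)^4 - 1.4976*sin(r)^3 + 3.5538*sin(r)^2 + 0.6528*sin(r) + 0.0289)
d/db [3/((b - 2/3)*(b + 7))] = 9*(-6*b - 19)/(9*b^4 + 114*b^3 + 277*b^2 - 532*b + 196)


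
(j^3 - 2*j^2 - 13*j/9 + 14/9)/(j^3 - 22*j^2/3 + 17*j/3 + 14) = (j - 2/3)/(j - 6)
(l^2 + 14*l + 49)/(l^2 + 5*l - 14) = (l + 7)/(l - 2)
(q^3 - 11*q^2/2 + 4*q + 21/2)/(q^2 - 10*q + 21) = (2*q^2 - 5*q - 7)/(2*(q - 7))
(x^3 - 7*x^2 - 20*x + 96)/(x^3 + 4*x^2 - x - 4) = (x^2 - 11*x + 24)/(x^2 - 1)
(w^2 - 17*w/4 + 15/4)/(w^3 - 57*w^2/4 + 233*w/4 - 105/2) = (w - 3)/(w^2 - 13*w + 42)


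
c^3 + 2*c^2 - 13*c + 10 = (c - 2)*(c - 1)*(c + 5)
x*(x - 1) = x^2 - x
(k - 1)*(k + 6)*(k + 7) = k^3 + 12*k^2 + 29*k - 42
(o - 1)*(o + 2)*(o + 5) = o^3 + 6*o^2 + 3*o - 10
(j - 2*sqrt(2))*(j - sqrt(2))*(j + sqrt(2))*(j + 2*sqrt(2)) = j^4 - 10*j^2 + 16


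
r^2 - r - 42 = (r - 7)*(r + 6)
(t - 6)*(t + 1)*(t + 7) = t^3 + 2*t^2 - 41*t - 42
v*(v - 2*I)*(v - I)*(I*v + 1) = I*v^4 + 4*v^3 - 5*I*v^2 - 2*v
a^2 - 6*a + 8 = (a - 4)*(a - 2)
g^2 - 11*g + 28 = (g - 7)*(g - 4)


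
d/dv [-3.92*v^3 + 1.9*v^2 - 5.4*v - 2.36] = -11.76*v^2 + 3.8*v - 5.4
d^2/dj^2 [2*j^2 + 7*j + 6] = 4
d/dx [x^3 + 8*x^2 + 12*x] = 3*x^2 + 16*x + 12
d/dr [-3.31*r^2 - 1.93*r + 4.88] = -6.62*r - 1.93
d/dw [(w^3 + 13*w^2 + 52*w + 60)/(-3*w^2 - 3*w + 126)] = (-w^4 - 2*w^3 + 165*w^2 + 1212*w + 2244)/(3*(w^4 + 2*w^3 - 83*w^2 - 84*w + 1764))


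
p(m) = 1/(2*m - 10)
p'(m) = -2/(2*m - 10)^2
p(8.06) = 0.16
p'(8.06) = -0.05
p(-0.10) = -0.10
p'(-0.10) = -0.02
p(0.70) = -0.12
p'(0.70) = -0.03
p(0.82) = -0.12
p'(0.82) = -0.03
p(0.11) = -0.10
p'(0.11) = -0.02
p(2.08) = -0.17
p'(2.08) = -0.06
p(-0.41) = -0.09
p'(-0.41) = -0.02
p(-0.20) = -0.10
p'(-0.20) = -0.02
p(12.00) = 0.07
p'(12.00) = -0.01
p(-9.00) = -0.04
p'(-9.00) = 0.00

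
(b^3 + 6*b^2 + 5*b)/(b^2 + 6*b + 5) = b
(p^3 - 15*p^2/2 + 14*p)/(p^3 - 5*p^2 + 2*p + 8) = p*(2*p - 7)/(2*(p^2 - p - 2))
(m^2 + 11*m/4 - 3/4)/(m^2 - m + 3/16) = 4*(m + 3)/(4*m - 3)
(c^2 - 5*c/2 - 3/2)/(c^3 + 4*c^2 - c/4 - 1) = 2*(c - 3)/(2*c^2 + 7*c - 4)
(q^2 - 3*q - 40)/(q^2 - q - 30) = (q - 8)/(q - 6)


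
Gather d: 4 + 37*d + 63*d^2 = 63*d^2 + 37*d + 4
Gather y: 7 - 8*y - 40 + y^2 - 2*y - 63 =y^2 - 10*y - 96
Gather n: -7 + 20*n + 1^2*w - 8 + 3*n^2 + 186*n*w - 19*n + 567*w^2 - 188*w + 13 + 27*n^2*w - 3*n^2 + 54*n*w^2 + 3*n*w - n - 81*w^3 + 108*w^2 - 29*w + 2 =27*n^2*w + n*(54*w^2 + 189*w) - 81*w^3 + 675*w^2 - 216*w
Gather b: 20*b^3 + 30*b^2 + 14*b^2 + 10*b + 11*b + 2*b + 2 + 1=20*b^3 + 44*b^2 + 23*b + 3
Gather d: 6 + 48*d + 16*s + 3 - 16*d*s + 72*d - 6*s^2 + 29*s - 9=d*(120 - 16*s) - 6*s^2 + 45*s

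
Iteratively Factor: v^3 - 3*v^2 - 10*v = (v + 2)*(v^2 - 5*v) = (v - 5)*(v + 2)*(v)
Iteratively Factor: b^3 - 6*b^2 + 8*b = (b - 2)*(b^2 - 4*b) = (b - 4)*(b - 2)*(b)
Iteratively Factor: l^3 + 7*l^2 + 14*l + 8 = (l + 4)*(l^2 + 3*l + 2) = (l + 1)*(l + 4)*(l + 2)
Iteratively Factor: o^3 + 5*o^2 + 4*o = (o)*(o^2 + 5*o + 4) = o*(o + 4)*(o + 1)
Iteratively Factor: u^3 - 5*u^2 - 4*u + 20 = (u - 5)*(u^2 - 4) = (u - 5)*(u + 2)*(u - 2)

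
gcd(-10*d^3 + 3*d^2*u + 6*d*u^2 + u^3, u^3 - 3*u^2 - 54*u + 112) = 1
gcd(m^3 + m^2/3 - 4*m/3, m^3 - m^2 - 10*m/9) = m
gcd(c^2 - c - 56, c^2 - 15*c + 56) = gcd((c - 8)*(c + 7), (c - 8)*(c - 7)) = c - 8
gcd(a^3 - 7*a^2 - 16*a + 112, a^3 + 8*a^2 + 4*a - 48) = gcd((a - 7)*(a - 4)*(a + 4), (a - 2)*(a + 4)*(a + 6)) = a + 4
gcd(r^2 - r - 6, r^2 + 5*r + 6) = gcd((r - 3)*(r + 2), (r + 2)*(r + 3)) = r + 2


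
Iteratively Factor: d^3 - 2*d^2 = (d)*(d^2 - 2*d) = d^2*(d - 2)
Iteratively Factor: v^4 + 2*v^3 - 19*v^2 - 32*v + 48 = (v + 4)*(v^3 - 2*v^2 - 11*v + 12) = (v - 4)*(v + 4)*(v^2 + 2*v - 3) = (v - 4)*(v - 1)*(v + 4)*(v + 3)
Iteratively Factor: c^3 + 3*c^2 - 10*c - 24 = (c + 4)*(c^2 - c - 6) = (c - 3)*(c + 4)*(c + 2)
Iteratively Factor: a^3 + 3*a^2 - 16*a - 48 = (a - 4)*(a^2 + 7*a + 12) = (a - 4)*(a + 4)*(a + 3)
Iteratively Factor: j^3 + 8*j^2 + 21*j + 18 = (j + 3)*(j^2 + 5*j + 6) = (j + 3)^2*(j + 2)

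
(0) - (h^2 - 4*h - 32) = -h^2 + 4*h + 32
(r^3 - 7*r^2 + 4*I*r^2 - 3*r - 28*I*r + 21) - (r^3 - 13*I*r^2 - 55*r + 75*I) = -7*r^2 + 17*I*r^2 + 52*r - 28*I*r + 21 - 75*I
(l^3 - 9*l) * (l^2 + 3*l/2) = l^5 + 3*l^4/2 - 9*l^3 - 27*l^2/2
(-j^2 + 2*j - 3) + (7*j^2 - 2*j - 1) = 6*j^2 - 4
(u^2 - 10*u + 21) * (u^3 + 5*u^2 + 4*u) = u^5 - 5*u^4 - 25*u^3 + 65*u^2 + 84*u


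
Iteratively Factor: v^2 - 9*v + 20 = (v - 5)*(v - 4)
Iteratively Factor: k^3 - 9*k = (k)*(k^2 - 9) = k*(k + 3)*(k - 3)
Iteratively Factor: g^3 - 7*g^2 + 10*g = (g - 2)*(g^2 - 5*g) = (g - 5)*(g - 2)*(g)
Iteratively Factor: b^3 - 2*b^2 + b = (b - 1)*(b^2 - b) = b*(b - 1)*(b - 1)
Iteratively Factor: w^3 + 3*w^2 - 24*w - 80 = (w + 4)*(w^2 - w - 20) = (w - 5)*(w + 4)*(w + 4)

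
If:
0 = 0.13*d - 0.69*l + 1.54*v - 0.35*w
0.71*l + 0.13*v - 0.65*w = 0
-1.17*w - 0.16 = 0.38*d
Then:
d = -3.07894736842105*w - 0.421052631578947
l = 0.763642793908955*w - 0.00601452918069834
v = 0.829335510189556*w + 0.0328485824484294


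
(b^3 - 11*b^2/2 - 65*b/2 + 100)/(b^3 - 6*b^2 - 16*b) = (2*b^2 + 5*b - 25)/(2*b*(b + 2))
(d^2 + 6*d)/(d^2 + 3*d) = (d + 6)/(d + 3)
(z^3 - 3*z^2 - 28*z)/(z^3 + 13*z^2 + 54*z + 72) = z*(z - 7)/(z^2 + 9*z + 18)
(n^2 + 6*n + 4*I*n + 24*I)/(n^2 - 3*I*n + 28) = (n + 6)/(n - 7*I)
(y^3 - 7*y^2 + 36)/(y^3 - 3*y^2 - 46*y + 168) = (y^2 - y - 6)/(y^2 + 3*y - 28)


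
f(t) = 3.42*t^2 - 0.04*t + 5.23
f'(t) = 6.84*t - 0.04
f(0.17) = 5.32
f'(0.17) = 1.12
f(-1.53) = 13.30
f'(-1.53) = -10.51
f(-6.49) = 149.54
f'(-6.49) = -44.43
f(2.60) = 28.25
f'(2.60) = 17.74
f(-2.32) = 23.73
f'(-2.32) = -15.91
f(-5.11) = 94.74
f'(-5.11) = -34.99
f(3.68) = 51.40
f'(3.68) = 25.13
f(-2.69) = 30.09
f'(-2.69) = -18.44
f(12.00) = 497.23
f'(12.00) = 82.04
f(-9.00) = 282.61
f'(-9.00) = -61.60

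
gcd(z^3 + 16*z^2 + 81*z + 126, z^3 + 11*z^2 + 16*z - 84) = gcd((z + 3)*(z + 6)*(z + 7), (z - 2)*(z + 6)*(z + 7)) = z^2 + 13*z + 42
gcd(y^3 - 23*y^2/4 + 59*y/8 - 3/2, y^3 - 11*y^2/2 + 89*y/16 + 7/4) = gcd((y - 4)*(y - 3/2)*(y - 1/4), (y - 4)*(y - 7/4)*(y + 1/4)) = y - 4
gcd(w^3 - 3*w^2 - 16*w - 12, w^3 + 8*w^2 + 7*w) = w + 1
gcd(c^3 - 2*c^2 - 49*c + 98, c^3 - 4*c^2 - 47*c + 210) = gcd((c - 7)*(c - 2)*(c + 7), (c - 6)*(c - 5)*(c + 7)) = c + 7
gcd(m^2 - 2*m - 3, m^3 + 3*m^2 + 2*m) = m + 1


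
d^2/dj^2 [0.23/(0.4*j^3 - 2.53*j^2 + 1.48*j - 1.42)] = ((1.1638 - 0.552*j)*(0.4*j^3 - 2.53*j^2 + 1.48*j - 1.42) + 0.23*(1.2*j^2 - 5.06*j + 1.48)*(2.4*j^2 - 10.12*j + 2.96))/(0.4*j^3 - 2.53*j^2 + 1.48*j - 1.42)^3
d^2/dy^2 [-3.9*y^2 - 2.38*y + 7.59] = -7.80000000000000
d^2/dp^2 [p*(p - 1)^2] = 6*p - 4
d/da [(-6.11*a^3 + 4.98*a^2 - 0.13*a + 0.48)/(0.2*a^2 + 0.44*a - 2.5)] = (-1.222*a^4 - 5.3768*a^3 + 48.0422*a^2 - 25.092*a + 0.1138)/(0.04*a^4 + 0.176*a^3 - 0.8064*a^2 - 2.2*a + 6.25)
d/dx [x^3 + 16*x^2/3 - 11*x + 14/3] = 3*x^2 + 32*x/3 - 11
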